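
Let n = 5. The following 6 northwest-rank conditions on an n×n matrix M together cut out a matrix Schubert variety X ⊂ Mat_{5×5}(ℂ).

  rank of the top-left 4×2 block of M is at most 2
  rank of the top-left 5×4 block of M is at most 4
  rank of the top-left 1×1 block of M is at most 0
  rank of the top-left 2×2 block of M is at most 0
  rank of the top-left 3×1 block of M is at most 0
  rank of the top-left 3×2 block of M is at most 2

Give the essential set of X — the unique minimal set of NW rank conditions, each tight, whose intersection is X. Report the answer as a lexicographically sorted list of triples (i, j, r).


Recovering R(i,j) via the rank-extension bound from the 6 conditions:

  R[1]: 0  0  1  1  1
  R[2]: 0  0  1  2  2
  R[3]: 0  1  2  3  3
  R[4]: 1  2  3  4  4
  R[5]: 1  2  3  4  5

the unique w with this rank table is (3, 4, 2, 1, 5).

2 SE-corners of the 5-cell Rothe diagram give Ess(w):

[(2, 2, 0), (3, 1, 0)]


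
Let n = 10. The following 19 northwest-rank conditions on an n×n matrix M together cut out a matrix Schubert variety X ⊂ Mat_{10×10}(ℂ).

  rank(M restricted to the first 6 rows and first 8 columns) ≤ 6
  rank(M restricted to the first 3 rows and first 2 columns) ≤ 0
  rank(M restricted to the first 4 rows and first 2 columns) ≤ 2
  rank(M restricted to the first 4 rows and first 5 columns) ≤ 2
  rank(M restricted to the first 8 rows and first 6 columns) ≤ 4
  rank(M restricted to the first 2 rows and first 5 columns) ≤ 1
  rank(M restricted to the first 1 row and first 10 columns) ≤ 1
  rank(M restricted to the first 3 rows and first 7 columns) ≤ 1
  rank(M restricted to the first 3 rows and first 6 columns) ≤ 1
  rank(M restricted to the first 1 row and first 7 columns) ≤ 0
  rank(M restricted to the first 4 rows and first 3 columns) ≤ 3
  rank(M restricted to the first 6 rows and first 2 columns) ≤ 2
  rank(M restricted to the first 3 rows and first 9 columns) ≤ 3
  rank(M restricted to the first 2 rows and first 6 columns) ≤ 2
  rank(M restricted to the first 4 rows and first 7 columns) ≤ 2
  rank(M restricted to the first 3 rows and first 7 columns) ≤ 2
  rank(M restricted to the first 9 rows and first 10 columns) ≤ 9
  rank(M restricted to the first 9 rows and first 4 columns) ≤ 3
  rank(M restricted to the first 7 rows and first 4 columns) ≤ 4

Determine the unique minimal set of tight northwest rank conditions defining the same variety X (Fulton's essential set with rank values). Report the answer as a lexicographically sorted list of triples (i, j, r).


The tightest implied rank at each (i,j), from the 19 conditions:

  row 1: 0, 0, 0, 0, 0, 0, 0, 1, 1, 1
  row 2: 0, 0, 1, 1, 1, 1, 1, 2, 2, 2
  row 3: 0, 0, 1, 1, 1, 1, 1, 2, 3, 3
  row 4: 1, 1, 2, 2, 2, 2, 2, 3, 4, 4
  row 5: 1, 2, 3, 3, 3, 3, 3, 4, 5, 5
  row 6: 1, 2, 3, 3, 4, 4, 4, 5, 6, 6
  row 7: 1, 2, 3, 3, 4, 4, 5, 6, 7, 7
  row 8: 1, 2, 3, 3, 4, 4, 5, 6, 7, 8
  row 9: 1, 2, 3, 3, 4, 5, 6, 7, 8, 9
  row 10: 1, 2, 3, 4, 5, 6, 7, 8, 9, 10

reading off 1-entries of Δ²R: w = (8, 3, 9, 1, 2, 5, 7, 10, 6, 4).

D(w) has 21 cells with 5 SE-corners; essential set:

[(1, 7, 0), (3, 2, 0), (3, 7, 1), (8, 6, 4), (9, 4, 3)]


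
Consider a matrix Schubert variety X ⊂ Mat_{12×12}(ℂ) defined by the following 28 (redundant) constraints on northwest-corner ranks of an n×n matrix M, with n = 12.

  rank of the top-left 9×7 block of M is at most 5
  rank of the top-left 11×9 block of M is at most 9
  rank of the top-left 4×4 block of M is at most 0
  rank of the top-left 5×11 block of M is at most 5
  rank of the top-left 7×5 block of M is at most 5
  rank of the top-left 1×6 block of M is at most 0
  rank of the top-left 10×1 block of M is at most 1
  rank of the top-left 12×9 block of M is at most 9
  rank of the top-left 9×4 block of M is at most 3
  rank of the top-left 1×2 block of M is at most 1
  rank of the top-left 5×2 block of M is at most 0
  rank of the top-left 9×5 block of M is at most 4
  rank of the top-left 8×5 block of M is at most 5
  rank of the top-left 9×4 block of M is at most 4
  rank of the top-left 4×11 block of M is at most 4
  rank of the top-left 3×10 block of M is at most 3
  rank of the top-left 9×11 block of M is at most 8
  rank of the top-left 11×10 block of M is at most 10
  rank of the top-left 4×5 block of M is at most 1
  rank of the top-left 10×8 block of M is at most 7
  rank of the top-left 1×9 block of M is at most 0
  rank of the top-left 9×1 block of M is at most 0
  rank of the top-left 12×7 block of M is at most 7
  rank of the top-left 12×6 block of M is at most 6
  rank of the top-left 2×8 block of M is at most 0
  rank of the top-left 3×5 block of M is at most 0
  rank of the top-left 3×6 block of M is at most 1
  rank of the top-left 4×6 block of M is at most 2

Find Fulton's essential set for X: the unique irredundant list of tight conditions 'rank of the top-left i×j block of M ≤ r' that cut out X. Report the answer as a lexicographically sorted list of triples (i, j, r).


Computing R[i][j] = min implied NW-rank bound (n=12, 28 conditions):

  R[1]: 0  0  0  0  0  0  0  0  0  1  1  1
  R[2]: 0  0  0  0  0  0  0  0  1  2  2  2
  R[3]: 0  0  0  0  0  1  1  1  2  3  3  3
  R[4]: 0  0  0  0  1  2  2  2  3  4  4  4
  R[5]: 0  0  1  1  2  3  3  3  4  5  5  5
  R[6]: 0  1  2  2  3  4  4  4  5  6  6  6
  R[7]: 0  1  2  3  4  5  5  5  6  7  7  7
  R[8]: 0  1  2  3  4  5  5  6  7  8  8  8
  R[9]: 0  1  2  3  4  5  5  6  7  8  8  9
  R[10]: 1  2  3  4  5  6  6  7  8  9  9  10
  R[11]: 1  2  3  4  5  6  7  8  9  10  10  11
  R[12]: 1  2  3  4  5  6  7  8  9  10  11  12

so w = (10, 9, 6, 5, 3, 2, 4, 8, 12, 1, 7, 11).

D(w) has 35 cells with 8 SE-corners; essential set:

[(1, 9, 0), (2, 8, 0), (3, 5, 0), (4, 4, 0), (5, 2, 0), (9, 1, 0), (9, 7, 5), (9, 11, 8)]


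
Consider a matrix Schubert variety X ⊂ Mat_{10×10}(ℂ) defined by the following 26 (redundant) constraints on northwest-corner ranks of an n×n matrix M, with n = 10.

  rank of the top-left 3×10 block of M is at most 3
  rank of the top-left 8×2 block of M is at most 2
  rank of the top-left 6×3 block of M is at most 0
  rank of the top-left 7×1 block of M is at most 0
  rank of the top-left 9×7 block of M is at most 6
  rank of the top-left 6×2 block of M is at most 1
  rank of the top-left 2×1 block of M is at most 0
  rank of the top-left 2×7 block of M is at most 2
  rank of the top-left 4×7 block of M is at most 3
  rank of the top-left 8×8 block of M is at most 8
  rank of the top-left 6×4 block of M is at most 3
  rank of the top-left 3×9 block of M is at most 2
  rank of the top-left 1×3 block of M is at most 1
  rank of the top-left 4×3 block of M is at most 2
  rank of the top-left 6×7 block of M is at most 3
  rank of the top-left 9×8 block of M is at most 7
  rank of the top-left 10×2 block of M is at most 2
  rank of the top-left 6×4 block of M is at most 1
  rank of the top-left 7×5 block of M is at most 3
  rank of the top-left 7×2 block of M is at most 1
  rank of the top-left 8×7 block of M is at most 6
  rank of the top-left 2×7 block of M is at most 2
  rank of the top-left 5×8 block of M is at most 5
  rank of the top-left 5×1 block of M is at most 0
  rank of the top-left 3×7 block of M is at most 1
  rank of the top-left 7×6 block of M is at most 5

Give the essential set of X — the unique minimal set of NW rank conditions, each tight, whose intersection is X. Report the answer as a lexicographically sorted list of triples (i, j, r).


Reconstructing r_w from the 26 given conditions:

  i=1: 0  0  0  1  1  1  1  1  1  1
  i=2: 0  0  0  1  1  1  1  2  2  2
  i=3: 0  0  0  1  1  1  1  2  2  3
  i=4: 0  0  0  1  2  2  2  3  3  4
  i=5: 0  0  0  1  2  3  3  4  4  5
  i=6: 0  0  0  1  2  3  3  4  5  6
  i=7: 0  1  1  2  3  4  4  5  6  7
  i=8: 1  2  2  3  4  5  5  6  7  8
  i=9: 1  2  3  4  5  6  6  7  8  9
  i=10: 1  2  3  4  5  6  7  8  9  10

second differences of R give the permutation w = (4, 8, 10, 5, 6, 9, 2, 1, 3, 7).

|D(w)|=27, |Ess(w)|=5:

[(3, 7, 1), (3, 9, 2), (6, 3, 0), (6, 7, 3), (7, 1, 0)]


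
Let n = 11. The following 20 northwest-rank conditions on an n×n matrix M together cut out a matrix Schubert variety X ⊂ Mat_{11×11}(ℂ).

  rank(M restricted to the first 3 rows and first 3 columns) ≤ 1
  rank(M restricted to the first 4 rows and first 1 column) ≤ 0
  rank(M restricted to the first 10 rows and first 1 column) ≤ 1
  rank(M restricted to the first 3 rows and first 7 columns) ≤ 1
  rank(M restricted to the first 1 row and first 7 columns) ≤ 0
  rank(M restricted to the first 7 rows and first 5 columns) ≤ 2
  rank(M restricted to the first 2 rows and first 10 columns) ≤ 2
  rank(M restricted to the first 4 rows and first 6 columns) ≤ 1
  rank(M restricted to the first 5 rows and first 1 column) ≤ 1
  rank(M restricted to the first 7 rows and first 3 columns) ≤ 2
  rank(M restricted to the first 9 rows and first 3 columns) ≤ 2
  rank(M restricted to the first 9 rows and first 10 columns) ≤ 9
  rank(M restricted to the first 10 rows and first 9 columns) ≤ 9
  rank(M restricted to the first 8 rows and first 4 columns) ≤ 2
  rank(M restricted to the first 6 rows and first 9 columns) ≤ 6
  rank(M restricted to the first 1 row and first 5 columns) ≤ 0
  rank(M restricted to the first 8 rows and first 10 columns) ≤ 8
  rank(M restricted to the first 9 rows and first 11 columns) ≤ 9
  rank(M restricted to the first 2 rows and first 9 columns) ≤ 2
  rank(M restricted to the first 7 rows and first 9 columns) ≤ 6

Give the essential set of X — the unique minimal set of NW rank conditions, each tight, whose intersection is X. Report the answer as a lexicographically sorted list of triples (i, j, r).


The tightest implied rank at each (i,j), from the 20 conditions:

  i=1: 0 0 0 0 0 0 0 1 1 1 1
  i=2: 0 1 1 1 1 1 1 2 2 2 2
  i=3: 0 1 1 1 1 1 1 2 3 3 3
  i=4: 0 1 1 1 1 1 2 3 4 4 4
  i=5: 1 2 2 2 2 2 3 4 5 5 5
  i=6: 1 2 2 2 2 3 4 5 6 6 6
  i=7: 1 2 2 2 2 3 4 5 6 7 7
  i=8: 1 2 2 2 3 4 5 6 7 8 8
  i=9: 1 2 2 3 4 5 6 7 8 9 9
  i=10: 1 2 3 4 5 6 7 8 9 10 10
  i=11: 1 2 3 4 5 6 7 8 9 10 11

hence w(1..11) = (8, 2, 9, 7, 1, 6, 10, 5, 4, 3, 11).

ℓ(w)=28; the 7 essential cells (i,j,r):

[(1, 7, 0), (3, 7, 1), (4, 1, 0), (4, 6, 1), (7, 5, 2), (8, 4, 2), (9, 3, 2)]


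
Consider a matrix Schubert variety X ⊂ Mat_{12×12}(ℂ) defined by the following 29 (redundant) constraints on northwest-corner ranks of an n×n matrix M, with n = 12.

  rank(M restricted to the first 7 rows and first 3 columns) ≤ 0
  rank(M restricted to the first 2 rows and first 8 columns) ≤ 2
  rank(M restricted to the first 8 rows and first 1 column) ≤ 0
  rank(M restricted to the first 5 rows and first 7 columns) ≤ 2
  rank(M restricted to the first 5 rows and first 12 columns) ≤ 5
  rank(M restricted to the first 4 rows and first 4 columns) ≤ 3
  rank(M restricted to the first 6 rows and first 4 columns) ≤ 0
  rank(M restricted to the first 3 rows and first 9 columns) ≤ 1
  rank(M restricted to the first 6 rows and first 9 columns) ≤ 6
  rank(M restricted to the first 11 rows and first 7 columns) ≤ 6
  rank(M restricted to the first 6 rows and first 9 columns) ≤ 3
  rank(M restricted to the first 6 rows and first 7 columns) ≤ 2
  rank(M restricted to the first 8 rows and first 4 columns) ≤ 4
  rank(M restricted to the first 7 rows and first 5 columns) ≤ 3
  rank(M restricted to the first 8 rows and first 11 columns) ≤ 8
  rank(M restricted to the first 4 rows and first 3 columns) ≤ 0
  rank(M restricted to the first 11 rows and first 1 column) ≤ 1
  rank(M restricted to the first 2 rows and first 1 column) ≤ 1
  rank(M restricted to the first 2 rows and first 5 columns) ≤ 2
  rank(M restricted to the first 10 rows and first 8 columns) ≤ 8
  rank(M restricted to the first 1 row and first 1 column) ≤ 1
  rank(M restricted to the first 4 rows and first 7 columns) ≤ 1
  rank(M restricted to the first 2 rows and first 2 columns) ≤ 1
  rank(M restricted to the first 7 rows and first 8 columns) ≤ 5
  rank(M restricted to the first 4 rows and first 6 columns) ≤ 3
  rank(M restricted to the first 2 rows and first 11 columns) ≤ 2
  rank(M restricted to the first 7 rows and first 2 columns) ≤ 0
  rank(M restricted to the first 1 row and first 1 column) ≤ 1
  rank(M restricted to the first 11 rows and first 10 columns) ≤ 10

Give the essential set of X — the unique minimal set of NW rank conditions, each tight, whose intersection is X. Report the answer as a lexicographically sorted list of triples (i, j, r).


Propagating the 29 rank bounds to every northwest block:

  R[1]: 0 0 0 0 1 1 1 1 1 1 1 1
  R[2]: 0 0 0 0 1 1 1 1 1 2 2 2
  R[3]: 0 0 0 0 1 1 1 1 1 2 3 3
  R[4]: 0 0 0 0 1 1 1 2 2 3 4 4
  R[5]: 0 0 0 0 1 2 2 3 3 4 5 5
  R[6]: 0 0 0 0 1 2 2 3 3 4 5 6
  R[7]: 0 0 0 1 2 3 3 4 4 5 6 7
  R[8]: 0 1 1 2 3 4 4 5 5 6 7 8
  R[9]: 1 2 2 3 4 5 5 6 6 7 8 9
  R[10]: 1 2 3 4 5 6 6 7 7 8 9 10
  R[11]: 1 2 3 4 5 6 6 7 8 9 10 11
  R[12]: 1 2 3 4 5 6 7 8 9 10 11 12

giving w = (5, 10, 11, 8, 6, 12, 4, 2, 1, 3, 9, 7) via Δ²R.

D(w) has 41 cells with 8 SE-corners; essential set:

[(3, 9, 1), (4, 7, 1), (6, 4, 0), (6, 7, 2), (6, 9, 3), (7, 3, 0), (8, 1, 0), (11, 7, 6)]


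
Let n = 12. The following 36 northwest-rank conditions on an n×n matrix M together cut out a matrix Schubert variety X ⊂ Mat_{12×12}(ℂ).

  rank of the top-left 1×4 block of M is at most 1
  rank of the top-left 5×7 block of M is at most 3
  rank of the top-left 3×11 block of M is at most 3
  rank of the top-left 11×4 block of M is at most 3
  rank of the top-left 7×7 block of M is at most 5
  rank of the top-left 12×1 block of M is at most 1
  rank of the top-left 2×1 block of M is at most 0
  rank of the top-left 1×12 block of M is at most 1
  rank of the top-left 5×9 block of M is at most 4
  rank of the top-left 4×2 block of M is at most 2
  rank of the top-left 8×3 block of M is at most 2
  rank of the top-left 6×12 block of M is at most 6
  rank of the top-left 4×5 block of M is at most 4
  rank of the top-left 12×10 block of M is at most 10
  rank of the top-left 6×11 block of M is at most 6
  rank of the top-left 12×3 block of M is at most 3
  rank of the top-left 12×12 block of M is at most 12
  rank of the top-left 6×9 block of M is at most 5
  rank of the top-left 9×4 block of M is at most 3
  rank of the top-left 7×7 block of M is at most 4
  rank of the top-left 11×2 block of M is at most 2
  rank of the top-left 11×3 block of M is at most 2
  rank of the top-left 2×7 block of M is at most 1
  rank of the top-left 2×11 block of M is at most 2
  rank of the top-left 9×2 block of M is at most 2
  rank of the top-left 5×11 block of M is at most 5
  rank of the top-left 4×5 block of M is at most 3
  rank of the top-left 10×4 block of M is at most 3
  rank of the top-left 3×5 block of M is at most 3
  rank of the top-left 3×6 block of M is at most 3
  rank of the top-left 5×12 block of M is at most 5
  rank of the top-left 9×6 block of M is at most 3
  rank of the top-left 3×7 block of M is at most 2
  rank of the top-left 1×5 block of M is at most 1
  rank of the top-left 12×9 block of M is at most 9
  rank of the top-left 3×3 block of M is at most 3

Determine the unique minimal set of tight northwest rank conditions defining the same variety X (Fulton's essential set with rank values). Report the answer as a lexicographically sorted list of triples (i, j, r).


Computing R[i][j] = min implied NW-rank bound (n=12, 36 conditions):

  R[1]: 0 | 1 | 1 | 1 | 1 | 1 | 1 | 1 | 1 | 1 | 1 | 1
  R[2]: 0 | 1 | 1 | 1 | 1 | 1 | 1 | 2 | 2 | 2 | 2 | 2
  R[3]: 1 | 2 | 2 | 2 | 2 | 2 | 2 | 3 | 3 | 3 | 3 | 3
  R[4]: 1 | 2 | 2 | 3 | 3 | 3 | 3 | 4 | 4 | 4 | 4 | 4
  R[5]: 1 | 2 | 2 | 3 | 3 | 3 | 3 | 4 | 4 | 5 | 5 | 5
  R[6]: 1 | 2 | 2 | 3 | 3 | 3 | 4 | 5 | 5 | 6 | 6 | 6
  R[7]: 1 | 2 | 2 | 3 | 3 | 3 | 4 | 5 | 6 | 7 | 7 | 7
  R[8]: 1 | 2 | 2 | 3 | 3 | 3 | 4 | 5 | 6 | 7 | 8 | 8
  R[9]: 1 | 2 | 2 | 3 | 3 | 3 | 4 | 5 | 6 | 7 | 8 | 9
  R[10]: 1 | 2 | 2 | 3 | 4 | 4 | 5 | 6 | 7 | 8 | 9 | 10
  R[11]: 1 | 2 | 2 | 3 | 4 | 5 | 6 | 7 | 8 | 9 | 10 | 11
  R[12]: 1 | 2 | 3 | 4 | 5 | 6 | 7 | 8 | 9 | 10 | 11 | 12

so w = (2, 8, 1, 4, 10, 7, 9, 11, 12, 5, 6, 3).

Fulton essential set (6 of the 27 Rothe cells):

[(2, 1, 0), (2, 7, 1), (5, 7, 3), (5, 9, 4), (9, 6, 3), (11, 3, 2)]


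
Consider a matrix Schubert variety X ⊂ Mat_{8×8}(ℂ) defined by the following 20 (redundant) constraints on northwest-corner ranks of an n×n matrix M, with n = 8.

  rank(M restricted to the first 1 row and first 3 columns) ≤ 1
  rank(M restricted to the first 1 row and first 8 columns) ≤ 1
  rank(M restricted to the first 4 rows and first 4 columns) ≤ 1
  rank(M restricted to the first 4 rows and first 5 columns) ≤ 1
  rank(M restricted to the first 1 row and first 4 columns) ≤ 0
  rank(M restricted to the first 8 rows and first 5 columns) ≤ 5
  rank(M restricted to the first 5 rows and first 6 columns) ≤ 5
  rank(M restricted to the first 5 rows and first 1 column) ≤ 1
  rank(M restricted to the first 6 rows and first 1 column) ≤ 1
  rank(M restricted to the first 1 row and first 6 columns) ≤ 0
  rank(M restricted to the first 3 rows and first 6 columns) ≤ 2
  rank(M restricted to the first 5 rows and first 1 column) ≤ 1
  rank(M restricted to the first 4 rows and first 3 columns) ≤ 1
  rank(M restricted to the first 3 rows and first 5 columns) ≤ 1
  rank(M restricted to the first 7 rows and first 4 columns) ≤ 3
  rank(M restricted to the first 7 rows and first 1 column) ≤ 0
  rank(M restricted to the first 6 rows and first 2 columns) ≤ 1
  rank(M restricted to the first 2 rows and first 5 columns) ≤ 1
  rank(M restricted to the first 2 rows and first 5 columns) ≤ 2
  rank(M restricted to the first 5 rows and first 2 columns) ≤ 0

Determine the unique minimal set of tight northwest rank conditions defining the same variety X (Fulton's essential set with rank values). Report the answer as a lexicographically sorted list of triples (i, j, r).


Rank table r_w(8×8) implied by the 20 constraints:

  i=1: 0  0  0  0  0  0  1  1
  i=2: 0  0  1  1  1  1  2  2
  i=3: 0  0  1  1  1  2  3  3
  i=4: 0  0  1  1  1  2  3  4
  i=5: 0  0  1  2  2  3  4  5
  i=6: 0  1  2  3  3  4  5  6
  i=7: 0  1  2  3  4  5  6  7
  i=8: 1  2  3  4  5  6  7  8

reading off 1-entries of Δ²R: w = (7, 3, 6, 8, 4, 2, 5, 1).

4 SE-corners of the 20-cell Rothe diagram give Ess(w):

[(1, 6, 0), (4, 5, 1), (5, 2, 0), (7, 1, 0)]


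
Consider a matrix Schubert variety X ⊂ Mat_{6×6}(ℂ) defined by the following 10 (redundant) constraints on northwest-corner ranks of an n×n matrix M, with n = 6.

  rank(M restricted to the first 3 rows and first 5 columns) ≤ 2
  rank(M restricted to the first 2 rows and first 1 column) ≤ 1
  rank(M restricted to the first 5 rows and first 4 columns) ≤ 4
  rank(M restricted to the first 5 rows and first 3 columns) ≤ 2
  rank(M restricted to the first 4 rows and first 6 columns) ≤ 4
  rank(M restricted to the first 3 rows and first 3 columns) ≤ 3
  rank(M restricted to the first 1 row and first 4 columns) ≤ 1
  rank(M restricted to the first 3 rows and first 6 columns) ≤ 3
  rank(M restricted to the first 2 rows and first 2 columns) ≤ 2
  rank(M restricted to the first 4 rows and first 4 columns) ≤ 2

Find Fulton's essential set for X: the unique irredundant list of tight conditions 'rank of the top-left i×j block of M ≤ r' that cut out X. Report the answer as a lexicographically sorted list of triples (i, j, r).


Recovering R(i,j) via the rank-extension bound from the 10 conditions:

  R[1]: 1 | 1 | 1 | 1 | 1 | 1
  R[2]: 1 | 2 | 2 | 2 | 2 | 2
  R[3]: 1 | 2 | 2 | 2 | 2 | 3
  R[4]: 1 | 2 | 2 | 2 | 3 | 4
  R[5]: 1 | 2 | 2 | 3 | 4 | 5
  R[6]: 1 | 2 | 3 | 4 | 5 | 6

so w = (1, 2, 6, 5, 4, 3).

ℓ(w)=6; the 3 essential cells (i,j,r):

[(3, 5, 2), (4, 4, 2), (5, 3, 2)]


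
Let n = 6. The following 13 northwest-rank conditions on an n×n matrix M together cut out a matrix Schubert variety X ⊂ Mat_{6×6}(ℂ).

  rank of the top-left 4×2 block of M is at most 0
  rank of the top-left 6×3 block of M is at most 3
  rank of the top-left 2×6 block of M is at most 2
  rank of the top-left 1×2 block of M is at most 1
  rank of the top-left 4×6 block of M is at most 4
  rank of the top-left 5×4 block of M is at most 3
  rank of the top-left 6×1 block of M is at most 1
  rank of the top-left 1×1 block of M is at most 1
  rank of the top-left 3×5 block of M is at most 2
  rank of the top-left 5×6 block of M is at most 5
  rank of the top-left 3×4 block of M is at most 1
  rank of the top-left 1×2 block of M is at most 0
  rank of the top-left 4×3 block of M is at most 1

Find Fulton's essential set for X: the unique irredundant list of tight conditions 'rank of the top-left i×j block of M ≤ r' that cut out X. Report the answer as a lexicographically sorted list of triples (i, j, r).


The tightest implied rank at each (i,j), from the 13 conditions:

  0 | 0 | 1 | 1 | 1 | 1
  0 | 0 | 1 | 1 | 2 | 2
  0 | 0 | 1 | 1 | 2 | 3
  0 | 0 | 1 | 2 | 3 | 4
  1 | 1 | 2 | 3 | 4 | 5
  1 | 2 | 3 | 4 | 5 | 6

giving w = (3, 5, 6, 4, 1, 2) via Δ²R.

Rothe diagram D(w) (10 cells), 2 SE-corners (essential conditions):

[(3, 4, 1), (4, 2, 0)]


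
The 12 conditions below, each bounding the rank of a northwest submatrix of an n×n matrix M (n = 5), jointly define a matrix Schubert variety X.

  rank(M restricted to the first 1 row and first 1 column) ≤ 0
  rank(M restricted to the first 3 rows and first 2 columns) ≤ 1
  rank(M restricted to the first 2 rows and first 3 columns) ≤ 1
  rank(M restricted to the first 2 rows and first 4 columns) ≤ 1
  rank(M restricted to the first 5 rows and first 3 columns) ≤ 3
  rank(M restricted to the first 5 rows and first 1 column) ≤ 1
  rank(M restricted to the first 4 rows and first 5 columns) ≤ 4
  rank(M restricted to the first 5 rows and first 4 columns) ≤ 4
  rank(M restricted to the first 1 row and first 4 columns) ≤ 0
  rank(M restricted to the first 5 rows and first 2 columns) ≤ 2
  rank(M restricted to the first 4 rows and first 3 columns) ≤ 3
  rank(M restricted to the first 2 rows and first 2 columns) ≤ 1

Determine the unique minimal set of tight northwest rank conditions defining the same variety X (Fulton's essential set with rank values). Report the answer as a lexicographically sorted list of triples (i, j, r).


Recovering R(i,j) via the rank-extension bound from the 12 conditions:

  0 0 0 0 1
  1 1 1 1 2
  1 1 2 2 3
  1 2 3 3 4
  1 2 3 4 5

so w = (5, 1, 3, 2, 4).

ℓ(w)=5; the 2 essential cells (i,j,r):

[(1, 4, 0), (3, 2, 1)]


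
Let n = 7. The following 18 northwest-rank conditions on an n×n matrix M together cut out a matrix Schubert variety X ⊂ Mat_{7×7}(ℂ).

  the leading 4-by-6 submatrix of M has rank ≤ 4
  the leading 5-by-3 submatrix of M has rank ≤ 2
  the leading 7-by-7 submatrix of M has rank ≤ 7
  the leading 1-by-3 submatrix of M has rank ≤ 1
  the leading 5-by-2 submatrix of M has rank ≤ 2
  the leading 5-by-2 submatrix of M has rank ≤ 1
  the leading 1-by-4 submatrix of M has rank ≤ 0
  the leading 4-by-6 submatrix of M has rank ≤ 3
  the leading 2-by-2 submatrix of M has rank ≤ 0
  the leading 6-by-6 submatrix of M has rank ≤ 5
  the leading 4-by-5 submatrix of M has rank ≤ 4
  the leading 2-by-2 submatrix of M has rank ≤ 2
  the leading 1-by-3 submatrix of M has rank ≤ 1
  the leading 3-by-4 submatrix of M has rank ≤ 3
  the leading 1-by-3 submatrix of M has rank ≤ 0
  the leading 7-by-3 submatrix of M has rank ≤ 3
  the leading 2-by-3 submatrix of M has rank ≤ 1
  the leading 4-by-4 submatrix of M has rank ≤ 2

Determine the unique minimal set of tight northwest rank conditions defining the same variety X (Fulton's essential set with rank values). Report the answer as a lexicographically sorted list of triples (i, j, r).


Propagating the 18 rank bounds to every northwest block:

  0 | 0 | 0 | 0 | 1 | 1 | 1
  0 | 0 | 1 | 1 | 2 | 2 | 2
  1 | 1 | 2 | 2 | 3 | 3 | 3
  1 | 1 | 2 | 2 | 3 | 3 | 4
  1 | 1 | 2 | 3 | 4 | 4 | 5
  1 | 2 | 3 | 4 | 5 | 5 | 6
  1 | 2 | 3 | 4 | 5 | 6 | 7

the unique w with this rank table is (5, 3, 1, 7, 4, 2, 6).

|D(w)|=10, |Ess(w)|=5:

[(1, 4, 0), (2, 2, 0), (4, 4, 2), (4, 6, 3), (5, 2, 1)]


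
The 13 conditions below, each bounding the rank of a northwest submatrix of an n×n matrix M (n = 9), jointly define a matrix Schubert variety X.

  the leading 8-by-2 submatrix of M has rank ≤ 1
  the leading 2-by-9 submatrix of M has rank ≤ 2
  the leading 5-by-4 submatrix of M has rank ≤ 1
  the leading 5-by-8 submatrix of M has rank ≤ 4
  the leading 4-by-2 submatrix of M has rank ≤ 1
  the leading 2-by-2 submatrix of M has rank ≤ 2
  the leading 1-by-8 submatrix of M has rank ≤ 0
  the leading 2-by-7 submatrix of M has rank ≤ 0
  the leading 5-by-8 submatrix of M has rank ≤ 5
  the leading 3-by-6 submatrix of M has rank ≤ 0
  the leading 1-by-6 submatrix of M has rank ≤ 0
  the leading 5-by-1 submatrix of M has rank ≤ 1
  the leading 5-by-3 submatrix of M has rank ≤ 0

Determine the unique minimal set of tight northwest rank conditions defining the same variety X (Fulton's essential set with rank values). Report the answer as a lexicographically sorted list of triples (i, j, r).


Recovering R(i,j) via the rank-extension bound from the 13 conditions:

  0  0  0  0  0  0  0  0  1
  0  0  0  0  0  0  0  1  2
  0  0  0  0  0  0  1  2  3
  0  0  0  1  1  1  2  3  4
  0  0  0  1  2  2  3  4  5
  1  1  1  2  3  3  4  5  6
  1  1  2  3  4  4  5  6  7
  1  1  2  3  4  5  6  7  8
  1  2  3  4  5  6  7  8  9

so w = (9, 8, 7, 4, 5, 1, 3, 6, 2).

Fulton essential set (5 of the 29 Rothe cells):

[(1, 8, 0), (2, 7, 0), (3, 6, 0), (5, 3, 0), (8, 2, 1)]


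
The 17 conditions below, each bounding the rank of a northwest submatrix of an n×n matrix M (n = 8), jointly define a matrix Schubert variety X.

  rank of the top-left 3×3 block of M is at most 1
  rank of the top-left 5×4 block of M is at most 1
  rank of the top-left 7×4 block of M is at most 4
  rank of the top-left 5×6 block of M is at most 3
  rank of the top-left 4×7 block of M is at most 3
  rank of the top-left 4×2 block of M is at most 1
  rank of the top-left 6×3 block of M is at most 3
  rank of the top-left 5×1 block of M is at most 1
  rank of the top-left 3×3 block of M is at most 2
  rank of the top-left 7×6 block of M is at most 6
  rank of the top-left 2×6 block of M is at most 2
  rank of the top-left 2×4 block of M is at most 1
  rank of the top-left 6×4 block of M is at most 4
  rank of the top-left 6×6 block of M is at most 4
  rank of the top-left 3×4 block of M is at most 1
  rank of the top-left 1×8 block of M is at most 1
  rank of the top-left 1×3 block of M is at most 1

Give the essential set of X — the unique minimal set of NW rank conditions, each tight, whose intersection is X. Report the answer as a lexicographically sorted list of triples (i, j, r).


Propagating the 17 rank bounds to every northwest block:

  row 1: 1 1 1 1 1 1 1 1
  row 2: 1 1 1 1 2 2 2 2
  row 3: 1 1 1 1 2 3 3 3
  row 4: 1 1 1 1 2 3 3 4
  row 5: 1 1 1 1 2 3 4 5
  row 6: 1 2 2 2 3 4 5 6
  row 7: 1 2 3 3 4 5 6 7
  row 8: 1 2 3 4 5 6 7 8

so w = (1, 5, 6, 8, 7, 2, 3, 4).

|D(w)|=13, |Ess(w)|=2:

[(4, 7, 3), (5, 4, 1)]


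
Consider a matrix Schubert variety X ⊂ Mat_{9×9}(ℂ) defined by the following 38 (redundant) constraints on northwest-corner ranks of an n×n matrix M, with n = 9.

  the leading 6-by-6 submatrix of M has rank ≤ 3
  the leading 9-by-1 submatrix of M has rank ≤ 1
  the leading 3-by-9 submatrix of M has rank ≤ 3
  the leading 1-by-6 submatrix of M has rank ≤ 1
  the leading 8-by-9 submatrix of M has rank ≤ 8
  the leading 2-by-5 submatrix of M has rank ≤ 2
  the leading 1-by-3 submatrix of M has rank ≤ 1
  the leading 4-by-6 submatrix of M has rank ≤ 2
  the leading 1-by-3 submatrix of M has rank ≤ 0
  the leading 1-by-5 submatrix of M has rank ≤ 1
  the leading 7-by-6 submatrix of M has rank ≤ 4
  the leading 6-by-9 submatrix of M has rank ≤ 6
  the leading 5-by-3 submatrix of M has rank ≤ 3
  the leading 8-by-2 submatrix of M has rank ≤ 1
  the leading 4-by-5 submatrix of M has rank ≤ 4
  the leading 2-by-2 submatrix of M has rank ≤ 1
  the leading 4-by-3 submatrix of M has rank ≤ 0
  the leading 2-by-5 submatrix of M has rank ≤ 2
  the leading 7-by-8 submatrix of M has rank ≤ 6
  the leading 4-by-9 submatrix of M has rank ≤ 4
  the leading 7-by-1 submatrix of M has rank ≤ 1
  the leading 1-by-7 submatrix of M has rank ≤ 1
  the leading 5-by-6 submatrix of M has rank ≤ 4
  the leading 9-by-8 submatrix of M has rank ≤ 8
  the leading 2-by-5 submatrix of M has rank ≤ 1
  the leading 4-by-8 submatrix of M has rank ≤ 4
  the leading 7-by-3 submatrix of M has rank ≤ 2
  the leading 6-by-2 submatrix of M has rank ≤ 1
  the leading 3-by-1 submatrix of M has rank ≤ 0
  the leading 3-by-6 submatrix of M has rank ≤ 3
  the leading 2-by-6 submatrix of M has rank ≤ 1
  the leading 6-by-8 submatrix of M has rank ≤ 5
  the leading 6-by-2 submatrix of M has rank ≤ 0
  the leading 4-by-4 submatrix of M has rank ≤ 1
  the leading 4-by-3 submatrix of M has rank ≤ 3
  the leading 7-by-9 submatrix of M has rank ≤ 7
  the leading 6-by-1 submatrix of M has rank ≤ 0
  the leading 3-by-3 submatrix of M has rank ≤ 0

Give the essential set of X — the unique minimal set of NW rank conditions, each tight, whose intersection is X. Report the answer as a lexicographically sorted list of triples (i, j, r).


Rank table r_w(9×9) implied by the 38 constraints:

  0 0 0 1 1 1 1 1 1
  0 0 0 1 1 1 2 2 2
  0 0 0 1 2 2 3 3 3
  0 0 0 1 2 2 3 4 4
  0 0 1 2 3 3 4 5 5
  0 0 1 2 3 3 4 5 6
  1 1 2 3 4 4 5 6 7
  1 1 2 3 4 5 6 7 8
  1 2 3 4 5 6 7 8 9

hence w(1..9) = (4, 7, 5, 8, 3, 9, 1, 6, 2).

ℓ(w)=21; the 6 essential cells (i,j,r):

[(2, 6, 1), (4, 3, 0), (4, 6, 2), (6, 2, 0), (6, 6, 3), (8, 2, 1)]


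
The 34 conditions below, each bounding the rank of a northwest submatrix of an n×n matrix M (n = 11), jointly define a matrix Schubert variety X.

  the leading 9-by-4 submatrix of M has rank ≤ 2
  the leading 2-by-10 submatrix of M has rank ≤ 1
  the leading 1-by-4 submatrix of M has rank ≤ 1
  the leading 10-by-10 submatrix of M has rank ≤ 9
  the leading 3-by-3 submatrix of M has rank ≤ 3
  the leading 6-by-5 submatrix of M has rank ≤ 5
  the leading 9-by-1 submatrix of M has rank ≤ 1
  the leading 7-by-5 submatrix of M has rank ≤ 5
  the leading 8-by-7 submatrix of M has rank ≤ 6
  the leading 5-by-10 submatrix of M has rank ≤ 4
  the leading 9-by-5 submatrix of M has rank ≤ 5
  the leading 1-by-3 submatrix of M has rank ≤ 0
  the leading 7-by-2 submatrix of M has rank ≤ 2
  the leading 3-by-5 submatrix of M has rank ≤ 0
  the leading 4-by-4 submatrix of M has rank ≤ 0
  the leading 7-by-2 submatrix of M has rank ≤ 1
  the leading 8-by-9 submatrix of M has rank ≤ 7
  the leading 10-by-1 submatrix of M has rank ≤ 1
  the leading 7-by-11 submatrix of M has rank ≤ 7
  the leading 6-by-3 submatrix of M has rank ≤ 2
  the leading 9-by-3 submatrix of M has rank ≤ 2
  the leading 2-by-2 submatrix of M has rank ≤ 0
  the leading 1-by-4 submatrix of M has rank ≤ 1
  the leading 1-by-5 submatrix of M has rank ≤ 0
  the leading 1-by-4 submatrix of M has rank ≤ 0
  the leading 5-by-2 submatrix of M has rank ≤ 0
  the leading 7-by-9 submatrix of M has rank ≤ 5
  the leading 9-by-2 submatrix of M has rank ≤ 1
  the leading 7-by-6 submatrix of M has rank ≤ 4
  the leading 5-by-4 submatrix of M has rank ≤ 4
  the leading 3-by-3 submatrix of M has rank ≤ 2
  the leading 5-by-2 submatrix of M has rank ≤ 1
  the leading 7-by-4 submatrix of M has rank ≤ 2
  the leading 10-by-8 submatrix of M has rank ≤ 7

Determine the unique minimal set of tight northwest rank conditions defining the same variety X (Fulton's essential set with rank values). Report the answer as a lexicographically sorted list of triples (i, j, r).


Computing R[i][j] = min implied NW-rank bound (n=11, 34 conditions):

  0 | 0 | 0 | 0 | 0 | 1 | 1 | 1 | 1 | 1 | 1
  0 | 0 | 0 | 0 | 0 | 1 | 1 | 1 | 1 | 1 | 2
  0 | 0 | 0 | 0 | 0 | 1 | 2 | 2 | 2 | 2 | 3
  0 | 0 | 0 | 0 | 1 | 2 | 3 | 3 | 3 | 3 | 4
  0 | 0 | 1 | 1 | 2 | 3 | 4 | 4 | 4 | 4 | 5
  1 | 1 | 2 | 2 | 3 | 4 | 5 | 5 | 5 | 5 | 6
  1 | 1 | 2 | 2 | 3 | 4 | 5 | 5 | 5 | 6 | 7
  1 | 1 | 2 | 2 | 3 | 4 | 5 | 6 | 6 | 7 | 8
  1 | 1 | 2 | 2 | 3 | 4 | 5 | 6 | 7 | 8 | 9
  1 | 2 | 3 | 3 | 4 | 5 | 6 | 7 | 8 | 9 | 10
  1 | 2 | 3 | 4 | 5 | 6 | 7 | 8 | 9 | 10 | 11

second differences of R give the permutation w = (6, 11, 7, 5, 3, 1, 10, 8, 9, 2, 4).

D(w) has 33 cells with 7 SE-corners; essential set:

[(2, 10, 1), (3, 5, 0), (4, 4, 0), (5, 2, 0), (7, 9, 5), (9, 2, 1), (9, 4, 2)]


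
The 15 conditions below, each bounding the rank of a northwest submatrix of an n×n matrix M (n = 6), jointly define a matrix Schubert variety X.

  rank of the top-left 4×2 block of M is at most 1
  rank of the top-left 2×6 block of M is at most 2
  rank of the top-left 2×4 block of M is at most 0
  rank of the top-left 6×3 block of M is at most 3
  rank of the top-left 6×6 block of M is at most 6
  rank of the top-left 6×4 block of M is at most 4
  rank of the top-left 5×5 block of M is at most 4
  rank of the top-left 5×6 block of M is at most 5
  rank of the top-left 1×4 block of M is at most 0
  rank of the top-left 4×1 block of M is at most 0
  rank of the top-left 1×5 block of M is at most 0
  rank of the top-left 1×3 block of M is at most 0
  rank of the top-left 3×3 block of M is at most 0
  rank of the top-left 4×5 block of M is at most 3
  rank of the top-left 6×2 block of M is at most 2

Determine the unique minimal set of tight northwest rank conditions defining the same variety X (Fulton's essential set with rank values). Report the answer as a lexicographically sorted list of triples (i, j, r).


Propagating the 15 rank bounds to every northwest block:

  0 | 0 | 0 | 0 | 0 | 1
  0 | 0 | 0 | 0 | 1 | 2
  0 | 0 | 0 | 1 | 2 | 3
  0 | 1 | 1 | 2 | 3 | 4
  1 | 2 | 2 | 3 | 4 | 5
  1 | 2 | 3 | 4 | 5 | 6

the unique w with this rank table is (6, 5, 4, 2, 1, 3).

D(w) has 13 cells with 4 SE-corners; essential set:

[(1, 5, 0), (2, 4, 0), (3, 3, 0), (4, 1, 0)]


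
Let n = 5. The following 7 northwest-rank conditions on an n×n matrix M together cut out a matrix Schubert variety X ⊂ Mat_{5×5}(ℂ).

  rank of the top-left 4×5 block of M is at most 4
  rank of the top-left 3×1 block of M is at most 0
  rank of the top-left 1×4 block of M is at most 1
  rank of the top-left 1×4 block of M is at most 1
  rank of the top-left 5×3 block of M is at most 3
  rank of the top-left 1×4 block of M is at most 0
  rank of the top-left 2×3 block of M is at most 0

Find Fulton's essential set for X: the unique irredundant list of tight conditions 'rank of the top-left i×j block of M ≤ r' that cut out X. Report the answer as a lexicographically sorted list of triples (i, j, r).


Recovering R(i,j) via the rank-extension bound from the 7 conditions:

  0, 0, 0, 0, 1
  0, 0, 0, 1, 2
  0, 1, 1, 2, 3
  1, 2, 2, 3, 4
  1, 2, 3, 4, 5

so w = (5, 4, 2, 1, 3).

Rothe diagram D(w) (8 cells), 3 SE-corners (essential conditions):

[(1, 4, 0), (2, 3, 0), (3, 1, 0)]


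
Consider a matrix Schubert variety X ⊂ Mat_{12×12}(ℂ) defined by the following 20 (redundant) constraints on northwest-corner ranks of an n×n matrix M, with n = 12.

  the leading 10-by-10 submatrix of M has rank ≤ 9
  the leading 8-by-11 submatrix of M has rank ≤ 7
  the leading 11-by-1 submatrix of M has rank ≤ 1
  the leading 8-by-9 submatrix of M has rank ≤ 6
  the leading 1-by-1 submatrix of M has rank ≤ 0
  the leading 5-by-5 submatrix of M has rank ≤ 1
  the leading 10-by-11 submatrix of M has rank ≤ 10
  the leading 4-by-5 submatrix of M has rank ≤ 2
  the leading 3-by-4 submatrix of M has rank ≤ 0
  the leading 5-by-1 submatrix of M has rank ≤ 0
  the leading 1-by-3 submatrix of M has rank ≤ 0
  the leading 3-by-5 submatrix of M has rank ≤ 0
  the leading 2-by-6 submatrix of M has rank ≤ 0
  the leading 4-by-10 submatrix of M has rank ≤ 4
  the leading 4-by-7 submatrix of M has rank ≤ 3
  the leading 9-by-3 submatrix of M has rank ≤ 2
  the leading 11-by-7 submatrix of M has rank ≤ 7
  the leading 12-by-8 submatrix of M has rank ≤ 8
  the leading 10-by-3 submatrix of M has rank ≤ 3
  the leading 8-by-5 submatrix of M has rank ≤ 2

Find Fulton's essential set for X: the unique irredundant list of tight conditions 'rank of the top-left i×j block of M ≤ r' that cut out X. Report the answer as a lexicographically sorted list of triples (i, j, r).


Computing R[i][j] = min implied NW-rank bound (n=12, 20 conditions):

  row 1: 0  0  0  0  0  0  1  1  1  1  1  1
  row 2: 0  0  0  0  0  0  1  2  2  2  2  2
  row 3: 0  0  0  0  0  1  2  3  3  3  3  3
  row 4: 0  1  1  1  1  2  3  4  4  4  4  4
  row 5: 0  1  1  1  1  2  3  4  5  5  5  5
  row 6: 1  2  2  2  2  3  4  5  6  6  6  6
  row 7: 1  2  2  2  2  3  4  5  6  7  7  7
  row 8: 1  2  2  2  2  3  4  5  6  7  7  8
  row 9: 1  2  2  3  3  4  5  6  7  8  8  9
  row 10: 1  2  3  4  4  5  6  7  8  9  9  10
  row 11: 1  2  3  4  5  6  7  8  9  10  10  11
  row 12: 1  2  3  4  5  6  7  8  9  10  11  12

giving w = (7, 8, 6, 2, 9, 1, 10, 12, 4, 3, 5, 11) via Δ²R.

D(w) has 30 cells with 7 SE-corners; essential set:

[(2, 6, 0), (3, 5, 0), (5, 1, 0), (5, 5, 1), (8, 5, 2), (8, 11, 7), (9, 3, 2)]


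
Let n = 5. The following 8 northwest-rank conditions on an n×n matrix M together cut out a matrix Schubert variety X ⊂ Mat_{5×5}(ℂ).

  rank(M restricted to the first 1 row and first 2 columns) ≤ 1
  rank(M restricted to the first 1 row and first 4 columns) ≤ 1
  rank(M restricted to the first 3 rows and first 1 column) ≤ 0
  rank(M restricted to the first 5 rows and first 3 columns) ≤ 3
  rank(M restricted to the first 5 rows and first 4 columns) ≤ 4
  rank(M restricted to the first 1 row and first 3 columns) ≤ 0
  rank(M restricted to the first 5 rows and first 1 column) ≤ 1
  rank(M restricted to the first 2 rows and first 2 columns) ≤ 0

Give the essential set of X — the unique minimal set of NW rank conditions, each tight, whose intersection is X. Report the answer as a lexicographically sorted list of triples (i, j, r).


Computing R[i][j] = min implied NW-rank bound (n=5, 8 conditions):

  R[1]: 0, 0, 0, 1, 1
  R[2]: 0, 0, 1, 2, 2
  R[3]: 0, 1, 2, 3, 3
  R[4]: 1, 2, 3, 4, 4
  R[5]: 1, 2, 3, 4, 5

so w = (4, 3, 2, 1, 5).

|D(w)|=6, |Ess(w)|=3:

[(1, 3, 0), (2, 2, 0), (3, 1, 0)]


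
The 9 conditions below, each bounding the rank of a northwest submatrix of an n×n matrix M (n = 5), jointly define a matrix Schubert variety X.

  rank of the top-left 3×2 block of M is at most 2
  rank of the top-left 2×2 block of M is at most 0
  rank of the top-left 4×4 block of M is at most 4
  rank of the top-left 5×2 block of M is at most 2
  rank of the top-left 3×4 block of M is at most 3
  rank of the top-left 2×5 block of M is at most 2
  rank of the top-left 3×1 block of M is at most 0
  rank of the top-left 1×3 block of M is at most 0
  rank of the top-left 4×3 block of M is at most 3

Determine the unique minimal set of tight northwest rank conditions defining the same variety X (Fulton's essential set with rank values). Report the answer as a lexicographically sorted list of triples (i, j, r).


Propagating the 9 rank bounds to every northwest block:

  i=1: 0  0  0  1  1
  i=2: 0  0  1  2  2
  i=3: 0  1  2  3  3
  i=4: 1  2  3  4  4
  i=5: 1  2  3  4  5

giving w = (4, 3, 2, 1, 5) via Δ²R.

Rothe diagram D(w) (6 cells), 3 SE-corners (essential conditions):

[(1, 3, 0), (2, 2, 0), (3, 1, 0)]


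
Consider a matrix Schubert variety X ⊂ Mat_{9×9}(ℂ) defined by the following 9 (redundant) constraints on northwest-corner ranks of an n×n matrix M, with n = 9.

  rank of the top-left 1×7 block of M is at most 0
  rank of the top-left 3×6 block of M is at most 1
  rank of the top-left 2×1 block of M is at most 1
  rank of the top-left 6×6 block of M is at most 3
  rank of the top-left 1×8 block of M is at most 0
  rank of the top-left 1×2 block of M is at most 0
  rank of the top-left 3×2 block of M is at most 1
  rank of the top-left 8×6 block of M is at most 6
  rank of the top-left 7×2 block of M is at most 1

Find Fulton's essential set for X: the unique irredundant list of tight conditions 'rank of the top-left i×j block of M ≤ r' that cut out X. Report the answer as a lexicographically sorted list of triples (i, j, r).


The tightest implied rank at each (i,j), from the 9 conditions:

  0  0  0  0  0  0  0  0  1
  1  1  1  1  1  1  1  1  2
  1  1  1  1  1  1  2  2  3
  1  1  2  2  2  2  3  3  4
  1  1  2  3  3  3  4  4  5
  1  1  2  3  3  3  4  5  6
  1  1  2  3  4  4  5  6  7
  1  2  3  4  5  5  6  7  8
  1  2  3  4  5  6  7  8  9

the unique w with this rank table is (9, 1, 7, 3, 4, 8, 5, 2, 6).

D(w) has 19 cells with 4 SE-corners; essential set:

[(1, 8, 0), (3, 6, 1), (6, 6, 3), (7, 2, 1)]
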